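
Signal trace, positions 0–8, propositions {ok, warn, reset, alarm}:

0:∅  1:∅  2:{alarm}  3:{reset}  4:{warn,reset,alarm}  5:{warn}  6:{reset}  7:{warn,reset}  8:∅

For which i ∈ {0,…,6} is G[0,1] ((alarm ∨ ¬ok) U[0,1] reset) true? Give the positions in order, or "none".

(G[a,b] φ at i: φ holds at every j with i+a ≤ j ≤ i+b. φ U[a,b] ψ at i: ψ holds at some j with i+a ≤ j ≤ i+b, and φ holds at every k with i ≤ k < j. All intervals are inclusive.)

2, 3, 4, 5, 6

Evaluate at each i in [0,6]:
  i=0: ✗ (fails at j=0)
  i=1: ✗ (fails at j=1)
  i=2: ✓ (all of [2,3])
  i=3: ✓ (all of [3,4])
  i=4: ✓ (all of [4,5])
  i=5: ✓ (all of [5,6])
  i=6: ✓ (all of [6,7])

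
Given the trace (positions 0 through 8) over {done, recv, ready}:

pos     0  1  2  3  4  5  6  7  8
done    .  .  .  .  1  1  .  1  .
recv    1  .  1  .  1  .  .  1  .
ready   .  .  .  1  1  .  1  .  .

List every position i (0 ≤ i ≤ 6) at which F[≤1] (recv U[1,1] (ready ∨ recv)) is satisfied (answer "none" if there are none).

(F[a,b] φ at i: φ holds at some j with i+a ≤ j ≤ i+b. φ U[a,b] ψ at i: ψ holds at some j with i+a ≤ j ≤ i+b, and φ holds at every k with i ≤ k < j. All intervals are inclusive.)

1, 2

Evaluate at each i in [0,6]:
  i=0: ✗ (none in [0,1])
  i=1: ✓ (witness j=2)
  i=2: ✓ (witness j=2)
  i=3: ✗ (none in [3,4])
  i=4: ✗ (none in [4,5])
  i=5: ✗ (none in [5,6])
  i=6: ✗ (none in [6,7])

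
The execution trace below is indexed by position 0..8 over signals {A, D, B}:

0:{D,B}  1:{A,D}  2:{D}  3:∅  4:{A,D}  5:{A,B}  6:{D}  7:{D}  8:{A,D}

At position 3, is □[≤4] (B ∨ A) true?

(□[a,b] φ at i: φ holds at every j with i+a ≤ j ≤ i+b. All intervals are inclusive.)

Check (B ∨ A) at every j in [3,7]:
  j=3: false
  j=4: true
  j=5: true
  j=6: false
  j=7: false
Fails at j=3 → formula fails.

No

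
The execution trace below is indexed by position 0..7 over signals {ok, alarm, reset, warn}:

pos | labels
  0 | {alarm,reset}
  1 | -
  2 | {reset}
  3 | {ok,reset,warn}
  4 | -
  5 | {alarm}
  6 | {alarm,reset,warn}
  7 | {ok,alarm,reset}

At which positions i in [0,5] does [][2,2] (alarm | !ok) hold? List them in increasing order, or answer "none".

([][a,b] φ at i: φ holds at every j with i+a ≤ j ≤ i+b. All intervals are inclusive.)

Evaluate at each i in [0,5]:
  i=0: ✓ (all of [2,2])
  i=1: ✗ (fails at j=3)
  i=2: ✓ (all of [4,4])
  i=3: ✓ (all of [5,5])
  i=4: ✓ (all of [6,6])
  i=5: ✓ (all of [7,7])

0, 2, 3, 4, 5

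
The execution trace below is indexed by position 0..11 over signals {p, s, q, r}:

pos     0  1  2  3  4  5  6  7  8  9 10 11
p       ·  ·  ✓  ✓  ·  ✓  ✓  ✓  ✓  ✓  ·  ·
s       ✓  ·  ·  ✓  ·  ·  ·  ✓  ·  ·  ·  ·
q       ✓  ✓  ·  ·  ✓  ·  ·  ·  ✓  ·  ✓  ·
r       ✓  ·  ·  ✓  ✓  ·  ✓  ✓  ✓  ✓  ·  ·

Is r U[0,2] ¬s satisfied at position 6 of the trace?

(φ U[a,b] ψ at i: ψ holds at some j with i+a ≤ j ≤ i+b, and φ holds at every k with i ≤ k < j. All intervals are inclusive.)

Yes

Need some j in [6,8] with ¬s, and r at every k in [6,j-1].
  j=6: ¬s holds; no prefix to check → satisfied.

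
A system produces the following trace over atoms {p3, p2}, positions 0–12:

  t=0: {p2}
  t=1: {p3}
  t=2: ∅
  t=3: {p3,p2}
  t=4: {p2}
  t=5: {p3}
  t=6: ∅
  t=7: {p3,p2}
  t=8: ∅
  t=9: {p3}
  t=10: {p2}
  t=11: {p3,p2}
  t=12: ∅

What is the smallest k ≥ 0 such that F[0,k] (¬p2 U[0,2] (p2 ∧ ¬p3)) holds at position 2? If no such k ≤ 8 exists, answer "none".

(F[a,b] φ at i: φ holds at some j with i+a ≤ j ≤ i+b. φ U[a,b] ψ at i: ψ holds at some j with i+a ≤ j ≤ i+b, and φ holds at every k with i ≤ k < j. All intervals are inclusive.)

Scan j = 2,3,… for (¬p2 U[0,2] (p2 ∧ ¬p3)):
  j=2: fails
  j=3: fails
  j=4: holds
First hit at j=4, so smallest k = 4-2 = 2.

2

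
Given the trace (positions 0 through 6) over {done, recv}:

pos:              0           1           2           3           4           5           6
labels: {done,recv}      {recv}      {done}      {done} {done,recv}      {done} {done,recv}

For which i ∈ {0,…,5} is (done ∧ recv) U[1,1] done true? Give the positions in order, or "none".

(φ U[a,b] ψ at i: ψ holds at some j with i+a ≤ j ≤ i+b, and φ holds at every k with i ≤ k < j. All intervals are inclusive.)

4

Evaluate at each i in [0,5]:
  i=0: ✗ (no rhs in [1,1])
  i=1: ✗ (lhs fails at k=1 before rhs at j=2)
  i=2: ✗ (lhs fails at k=2 before rhs at j=3)
  i=3: ✗ (lhs fails at k=3 before rhs at j=4)
  i=4: ✓ (rhs at j=5; lhs holds on [4,4])
  i=5: ✗ (lhs fails at k=5 before rhs at j=6)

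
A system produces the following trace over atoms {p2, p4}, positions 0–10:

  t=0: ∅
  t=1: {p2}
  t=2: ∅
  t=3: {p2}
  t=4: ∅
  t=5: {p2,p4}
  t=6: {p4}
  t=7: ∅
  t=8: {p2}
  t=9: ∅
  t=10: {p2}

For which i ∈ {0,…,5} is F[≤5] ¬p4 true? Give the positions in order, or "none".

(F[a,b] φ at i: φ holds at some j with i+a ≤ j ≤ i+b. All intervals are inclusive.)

0, 1, 2, 3, 4, 5

Evaluate at each i in [0,5]:
  i=0: ✓ (witness j=0)
  i=1: ✓ (witness j=1)
  i=2: ✓ (witness j=2)
  i=3: ✓ (witness j=3)
  i=4: ✓ (witness j=4)
  i=5: ✓ (witness j=7)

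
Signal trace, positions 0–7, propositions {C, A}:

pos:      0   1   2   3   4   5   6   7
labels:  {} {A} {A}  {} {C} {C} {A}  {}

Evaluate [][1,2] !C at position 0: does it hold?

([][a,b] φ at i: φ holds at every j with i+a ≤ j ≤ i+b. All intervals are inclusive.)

Holds

Check !C at every j in [1,2]:
  j=1: true
  j=2: true
All positions satisfy it → formula holds.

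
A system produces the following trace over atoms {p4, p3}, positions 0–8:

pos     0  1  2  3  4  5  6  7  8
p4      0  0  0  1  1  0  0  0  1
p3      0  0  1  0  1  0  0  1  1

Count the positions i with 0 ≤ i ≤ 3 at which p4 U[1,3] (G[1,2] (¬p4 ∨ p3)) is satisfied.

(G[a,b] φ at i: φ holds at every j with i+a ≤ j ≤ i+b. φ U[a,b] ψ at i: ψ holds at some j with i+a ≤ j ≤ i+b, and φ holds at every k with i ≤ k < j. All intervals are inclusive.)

Evaluate at each i in [0,3]:
  i=0: ✗ (lhs fails at k=0 before rhs at j=3)
  i=1: ✗ (lhs fails at k=1 before rhs at j=3)
  i=2: ✗ (lhs fails at k=2 before rhs at j=3)
  i=3: ✓ (rhs at j=4; lhs holds on [3,3])
Positions where it holds: {3} → 1.

1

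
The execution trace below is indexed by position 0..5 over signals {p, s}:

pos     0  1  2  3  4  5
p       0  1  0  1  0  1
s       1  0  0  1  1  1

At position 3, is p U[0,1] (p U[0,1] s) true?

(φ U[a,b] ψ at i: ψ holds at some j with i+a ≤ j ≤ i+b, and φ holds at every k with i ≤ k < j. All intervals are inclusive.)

Need some j in [3,4] with (p U[0,1] s), and p at every k in [3,j-1].
  j=3: (p U[0,1] s) holds; no prefix to check → satisfied.

True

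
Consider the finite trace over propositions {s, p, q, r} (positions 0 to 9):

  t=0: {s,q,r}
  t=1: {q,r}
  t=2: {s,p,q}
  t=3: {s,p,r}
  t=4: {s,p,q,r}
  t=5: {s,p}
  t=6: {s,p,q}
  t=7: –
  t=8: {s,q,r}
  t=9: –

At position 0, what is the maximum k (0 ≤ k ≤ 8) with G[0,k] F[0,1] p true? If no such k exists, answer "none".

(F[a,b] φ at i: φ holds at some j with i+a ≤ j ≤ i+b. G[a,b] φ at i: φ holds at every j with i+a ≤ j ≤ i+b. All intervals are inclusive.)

F[0,1] p must hold from j=0 onward; find where it first fails.
  j=0: fails → no k works.

none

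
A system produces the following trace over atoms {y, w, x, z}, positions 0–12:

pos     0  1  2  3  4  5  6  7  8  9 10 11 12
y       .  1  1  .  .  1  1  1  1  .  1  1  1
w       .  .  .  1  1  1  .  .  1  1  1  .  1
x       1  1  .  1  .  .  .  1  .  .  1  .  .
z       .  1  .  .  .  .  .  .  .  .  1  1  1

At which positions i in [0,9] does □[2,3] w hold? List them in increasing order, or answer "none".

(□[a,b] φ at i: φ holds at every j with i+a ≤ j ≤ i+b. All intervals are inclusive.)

Evaluate at each i in [0,9]:
  i=0: ✗ (fails at j=2)
  i=1: ✓ (all of [3,4])
  i=2: ✓ (all of [4,5])
  i=3: ✗ (fails at j=6)
  i=4: ✗ (fails at j=6)
  i=5: ✗ (fails at j=7)
  i=6: ✓ (all of [8,9])
  i=7: ✓ (all of [9,10])
  i=8: ✗ (fails at j=11)
  i=9: ✗ (fails at j=11)

1, 2, 6, 7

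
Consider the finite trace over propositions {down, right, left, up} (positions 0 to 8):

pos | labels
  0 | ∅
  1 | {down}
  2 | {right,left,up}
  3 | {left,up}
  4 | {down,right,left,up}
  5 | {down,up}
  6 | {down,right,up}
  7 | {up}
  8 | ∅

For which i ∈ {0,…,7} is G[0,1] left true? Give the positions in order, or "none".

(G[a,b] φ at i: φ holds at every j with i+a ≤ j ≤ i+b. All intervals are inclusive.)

2, 3

Evaluate at each i in [0,7]:
  i=0: ✗ (fails at j=0)
  i=1: ✗ (fails at j=1)
  i=2: ✓ (all of [2,3])
  i=3: ✓ (all of [3,4])
  i=4: ✗ (fails at j=5)
  i=5: ✗ (fails at j=5)
  i=6: ✗ (fails at j=6)
  i=7: ✗ (fails at j=7)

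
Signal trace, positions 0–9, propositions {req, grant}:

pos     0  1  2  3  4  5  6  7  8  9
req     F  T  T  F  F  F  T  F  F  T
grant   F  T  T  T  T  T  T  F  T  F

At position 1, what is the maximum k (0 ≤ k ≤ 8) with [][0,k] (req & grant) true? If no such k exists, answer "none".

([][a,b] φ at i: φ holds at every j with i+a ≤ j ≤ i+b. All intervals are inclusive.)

(req & grant) must hold from j=1 onward; find where it first fails.
  j=1: holds
  j=2: holds
  j=3: fails
Holds on [1,2], so largest k = 1.

1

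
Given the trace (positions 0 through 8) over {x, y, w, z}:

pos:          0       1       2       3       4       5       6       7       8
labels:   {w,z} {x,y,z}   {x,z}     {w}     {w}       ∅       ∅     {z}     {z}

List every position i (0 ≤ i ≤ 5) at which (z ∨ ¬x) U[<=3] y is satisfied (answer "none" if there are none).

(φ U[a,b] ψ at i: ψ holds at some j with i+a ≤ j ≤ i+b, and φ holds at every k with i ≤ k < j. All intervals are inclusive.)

0, 1

Evaluate at each i in [0,5]:
  i=0: ✓ (rhs at j=1; lhs holds on [0,0])
  i=1: ✓ (rhs at j=1)
  i=2: ✗ (no rhs in [2,5])
  i=3: ✗ (no rhs in [3,6])
  i=4: ✗ (no rhs in [4,7])
  i=5: ✗ (no rhs in [5,8])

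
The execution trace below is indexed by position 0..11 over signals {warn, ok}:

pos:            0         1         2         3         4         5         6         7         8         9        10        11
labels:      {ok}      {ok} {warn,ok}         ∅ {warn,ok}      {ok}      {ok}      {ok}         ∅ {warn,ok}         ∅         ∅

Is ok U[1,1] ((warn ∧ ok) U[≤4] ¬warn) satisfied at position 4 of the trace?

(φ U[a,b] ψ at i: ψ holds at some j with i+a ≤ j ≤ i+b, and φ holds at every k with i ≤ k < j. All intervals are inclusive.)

Need some j in [5,5] with ((warn ∧ ok) U[≤4] ¬warn), and ok at every k in [4,j-1].
  j=5: ((warn ∧ ok) U[≤4] ¬warn) holds; ok holds at every k in [4,4] → satisfied.

Yes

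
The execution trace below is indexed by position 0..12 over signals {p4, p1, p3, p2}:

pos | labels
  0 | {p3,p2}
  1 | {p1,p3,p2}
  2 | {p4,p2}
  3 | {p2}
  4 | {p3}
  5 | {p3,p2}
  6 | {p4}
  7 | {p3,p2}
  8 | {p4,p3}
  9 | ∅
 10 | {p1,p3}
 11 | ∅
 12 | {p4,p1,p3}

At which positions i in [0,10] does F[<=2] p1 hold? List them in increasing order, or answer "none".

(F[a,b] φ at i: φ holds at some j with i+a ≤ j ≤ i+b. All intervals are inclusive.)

Evaluate at each i in [0,10]:
  i=0: ✓ (witness j=1)
  i=1: ✓ (witness j=1)
  i=2: ✗ (none in [2,4])
  i=3: ✗ (none in [3,5])
  i=4: ✗ (none in [4,6])
  i=5: ✗ (none in [5,7])
  i=6: ✗ (none in [6,8])
  i=7: ✗ (none in [7,9])
  i=8: ✓ (witness j=10)
  i=9: ✓ (witness j=10)
  i=10: ✓ (witness j=10)

0, 1, 8, 9, 10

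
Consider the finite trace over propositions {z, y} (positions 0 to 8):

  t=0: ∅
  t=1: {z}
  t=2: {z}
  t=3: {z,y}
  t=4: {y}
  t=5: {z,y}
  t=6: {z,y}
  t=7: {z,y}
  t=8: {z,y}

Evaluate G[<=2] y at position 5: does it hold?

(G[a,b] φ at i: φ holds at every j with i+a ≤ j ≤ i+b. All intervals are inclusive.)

Check y at every j in [5,7]:
  j=5: true
  j=6: true
  j=7: true
All positions satisfy it → formula holds.

True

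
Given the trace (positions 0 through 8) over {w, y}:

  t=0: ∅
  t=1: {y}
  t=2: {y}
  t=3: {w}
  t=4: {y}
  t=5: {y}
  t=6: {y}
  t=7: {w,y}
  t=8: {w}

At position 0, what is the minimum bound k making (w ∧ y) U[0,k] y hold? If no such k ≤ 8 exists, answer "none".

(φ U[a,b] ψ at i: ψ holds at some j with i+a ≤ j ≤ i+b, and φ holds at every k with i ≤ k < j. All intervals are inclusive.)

none

Need earliest j ≥ 0 with y, and (w ∧ y) at every k in [0,j-1].
  j=0: rhs fails.
  j=1: rhs holds but lhs fails at k=0.
  j=2: rhs holds but lhs fails at k=0.
  j=3: rhs fails.
  j=4: rhs holds but lhs fails at k=0.
  j=5: rhs holds but lhs fails at k=0.
  j=6: rhs holds but lhs fails at k=0.
  j=7: rhs holds but lhs fails at k=0.
  j=8: rhs fails.
No witness within the range → none.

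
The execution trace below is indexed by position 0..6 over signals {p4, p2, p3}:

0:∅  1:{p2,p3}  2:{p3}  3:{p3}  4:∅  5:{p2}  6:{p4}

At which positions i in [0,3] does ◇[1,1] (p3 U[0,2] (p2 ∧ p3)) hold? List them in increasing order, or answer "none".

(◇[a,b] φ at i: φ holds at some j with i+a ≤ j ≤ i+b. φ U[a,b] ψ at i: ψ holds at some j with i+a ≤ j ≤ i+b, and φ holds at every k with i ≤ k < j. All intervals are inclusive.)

Evaluate at each i in [0,3]:
  i=0: ✓ (witness j=1)
  i=1: ✗ (none in [2,2])
  i=2: ✗ (none in [3,3])
  i=3: ✗ (none in [4,4])

0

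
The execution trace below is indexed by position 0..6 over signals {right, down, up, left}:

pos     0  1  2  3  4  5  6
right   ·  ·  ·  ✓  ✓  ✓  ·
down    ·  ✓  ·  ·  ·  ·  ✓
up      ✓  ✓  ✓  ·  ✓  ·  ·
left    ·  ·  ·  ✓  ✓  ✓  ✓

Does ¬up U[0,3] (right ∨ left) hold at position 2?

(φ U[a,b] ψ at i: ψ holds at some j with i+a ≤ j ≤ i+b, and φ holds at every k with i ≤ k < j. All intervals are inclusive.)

No

Need some j in [2,5] with (right ∨ left), and ¬up at every k in [2,j-1].
  j=2: (right ∨ left) false.
  j=3: (right ∨ left) holds, but ¬up fails at k=2 → not this j.
  j=4: (right ∨ left) holds, but ¬up fails at k=2 → not this j.
  j=5: (right ∨ left) holds, but ¬up fails at k=2 → not this j.
No j in the window works → until fails.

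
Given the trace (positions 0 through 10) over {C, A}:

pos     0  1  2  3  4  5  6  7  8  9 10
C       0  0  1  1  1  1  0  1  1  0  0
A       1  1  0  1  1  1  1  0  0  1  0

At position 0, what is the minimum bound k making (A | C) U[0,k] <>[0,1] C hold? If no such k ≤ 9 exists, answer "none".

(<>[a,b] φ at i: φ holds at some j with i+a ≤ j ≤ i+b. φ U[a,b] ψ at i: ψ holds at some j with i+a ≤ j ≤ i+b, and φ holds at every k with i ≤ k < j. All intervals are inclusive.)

Need earliest j ≥ 0 with <>[0,1] C, and (A | C) at every k in [0,j-1].
  j=0: rhs fails.
  j=1: rhs holds; lhs holds on [0,0]. k = 1.

1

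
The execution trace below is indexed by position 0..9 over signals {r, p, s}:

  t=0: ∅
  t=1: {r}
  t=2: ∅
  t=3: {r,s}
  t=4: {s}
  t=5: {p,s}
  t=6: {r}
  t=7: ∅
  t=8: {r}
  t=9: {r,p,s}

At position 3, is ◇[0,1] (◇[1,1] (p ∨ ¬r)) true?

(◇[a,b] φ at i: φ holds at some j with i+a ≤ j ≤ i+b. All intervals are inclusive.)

Check ◇[1,1] (p ∨ ¬r) at each j in [3,4]:
  j=3: holds (witness at 4)
  j=4: holds (witness at 5)
Found at j=3 → formula holds.

Holds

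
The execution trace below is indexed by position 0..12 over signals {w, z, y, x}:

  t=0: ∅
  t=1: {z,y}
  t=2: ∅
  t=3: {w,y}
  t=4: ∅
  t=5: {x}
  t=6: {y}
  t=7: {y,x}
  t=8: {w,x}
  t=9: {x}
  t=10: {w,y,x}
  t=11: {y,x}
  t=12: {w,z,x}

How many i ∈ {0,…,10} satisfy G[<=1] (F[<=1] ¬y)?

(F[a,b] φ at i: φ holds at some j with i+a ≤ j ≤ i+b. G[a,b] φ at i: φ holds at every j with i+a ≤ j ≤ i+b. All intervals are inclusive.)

7

Evaluate at each i in [0,10]:
  i=0: ✓ (all of [0,1])
  i=1: ✓ (all of [1,2])
  i=2: ✓ (all of [2,3])
  i=3: ✓ (all of [3,4])
  i=4: ✓ (all of [4,5])
  i=5: ✗ (fails at j=6)
  i=6: ✗ (fails at j=6)
  i=7: ✓ (all of [7,8])
  i=8: ✓ (all of [8,9])
  i=9: ✗ (fails at j=10)
  i=10: ✗ (fails at j=10)
Positions where it holds: {0, 1, 2, 3, 4, 7, 8} → 7.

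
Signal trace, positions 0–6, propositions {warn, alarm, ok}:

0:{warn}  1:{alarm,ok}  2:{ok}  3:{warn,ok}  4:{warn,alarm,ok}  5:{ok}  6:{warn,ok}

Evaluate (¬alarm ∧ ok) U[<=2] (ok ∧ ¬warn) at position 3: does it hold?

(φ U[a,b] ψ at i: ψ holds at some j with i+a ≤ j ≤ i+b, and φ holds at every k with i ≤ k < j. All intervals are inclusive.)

Need some j in [3,5] with (ok ∧ ¬warn), and (¬alarm ∧ ok) at every k in [3,j-1].
  j=3: (ok ∧ ¬warn) false.
  j=4: (ok ∧ ¬warn) false.
  j=5: (ok ∧ ¬warn) holds, but (¬alarm ∧ ok) fails at k=4 → not this j.
No j in the window works → until fails.

No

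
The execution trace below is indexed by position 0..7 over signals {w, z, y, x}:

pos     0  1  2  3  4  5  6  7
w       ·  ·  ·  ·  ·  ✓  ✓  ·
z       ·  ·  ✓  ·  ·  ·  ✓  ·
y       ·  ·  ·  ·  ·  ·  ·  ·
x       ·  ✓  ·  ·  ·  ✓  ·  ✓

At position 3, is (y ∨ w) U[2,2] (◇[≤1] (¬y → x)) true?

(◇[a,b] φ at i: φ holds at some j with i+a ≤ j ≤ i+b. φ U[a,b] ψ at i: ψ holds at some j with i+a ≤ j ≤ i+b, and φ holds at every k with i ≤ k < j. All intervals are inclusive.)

Need some j in [5,5] with ◇[≤1] (¬y → x), and (y ∨ w) at every k in [3,j-1].
  j=5: ◇[≤1] (¬y → x) holds, but (y ∨ w) fails at k=3 → not this j.
No j in the window works → until fails.

False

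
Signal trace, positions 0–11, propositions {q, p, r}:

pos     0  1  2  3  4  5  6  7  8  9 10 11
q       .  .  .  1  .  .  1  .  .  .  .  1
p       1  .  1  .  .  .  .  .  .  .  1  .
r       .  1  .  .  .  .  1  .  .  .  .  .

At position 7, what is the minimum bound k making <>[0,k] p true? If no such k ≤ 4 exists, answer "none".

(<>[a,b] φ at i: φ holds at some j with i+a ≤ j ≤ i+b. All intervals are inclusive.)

Scan j = 7,8,… for p:
  j=7: fails
  j=8: fails
  j=9: fails
  j=10: holds
First hit at j=10, so smallest k = 10-7 = 3.

3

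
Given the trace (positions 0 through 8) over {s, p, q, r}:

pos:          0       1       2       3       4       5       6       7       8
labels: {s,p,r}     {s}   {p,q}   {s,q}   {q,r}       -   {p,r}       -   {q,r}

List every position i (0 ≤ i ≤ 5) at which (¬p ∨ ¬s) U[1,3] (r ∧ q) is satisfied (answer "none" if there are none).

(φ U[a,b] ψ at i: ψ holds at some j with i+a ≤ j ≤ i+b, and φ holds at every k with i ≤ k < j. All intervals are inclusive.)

Evaluate at each i in [0,5]:
  i=0: ✗ (no rhs in [1,3])
  i=1: ✓ (rhs at j=4; lhs holds on [1,3])
  i=2: ✓ (rhs at j=4; lhs holds on [2,3])
  i=3: ✓ (rhs at j=4; lhs holds on [3,3])
  i=4: ✗ (no rhs in [5,7])
  i=5: ✓ (rhs at j=8; lhs holds on [5,7])

1, 2, 3, 5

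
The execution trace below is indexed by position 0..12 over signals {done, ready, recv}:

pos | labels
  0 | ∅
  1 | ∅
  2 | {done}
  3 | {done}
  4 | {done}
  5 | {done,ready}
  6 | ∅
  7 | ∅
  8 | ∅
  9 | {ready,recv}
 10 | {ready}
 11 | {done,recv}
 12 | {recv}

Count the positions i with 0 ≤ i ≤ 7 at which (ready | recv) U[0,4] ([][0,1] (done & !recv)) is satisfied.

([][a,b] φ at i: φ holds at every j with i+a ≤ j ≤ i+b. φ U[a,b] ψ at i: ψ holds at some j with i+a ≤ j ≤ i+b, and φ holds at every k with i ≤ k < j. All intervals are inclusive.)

3

Evaluate at each i in [0,7]:
  i=0: ✗ (lhs fails at k=0 before rhs at j=2)
  i=1: ✗ (lhs fails at k=1 before rhs at j=2)
  i=2: ✓ (rhs at j=2)
  i=3: ✓ (rhs at j=3)
  i=4: ✓ (rhs at j=4)
  i=5: ✗ (no rhs in [5,9])
  i=6: ✗ (no rhs in [6,10])
  i=7: ✗ (no rhs in [7,11])
Positions where it holds: {2, 3, 4} → 3.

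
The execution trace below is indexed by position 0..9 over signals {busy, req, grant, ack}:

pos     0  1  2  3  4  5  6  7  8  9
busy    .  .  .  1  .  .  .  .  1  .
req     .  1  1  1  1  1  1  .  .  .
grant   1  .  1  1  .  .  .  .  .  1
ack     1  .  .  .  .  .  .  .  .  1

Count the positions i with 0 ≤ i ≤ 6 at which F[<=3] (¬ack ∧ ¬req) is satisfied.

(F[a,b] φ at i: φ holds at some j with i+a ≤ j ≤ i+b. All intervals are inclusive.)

3

Evaluate at each i in [0,6]:
  i=0: ✗ (none in [0,3])
  i=1: ✗ (none in [1,4])
  i=2: ✗ (none in [2,5])
  i=3: ✗ (none in [3,6])
  i=4: ✓ (witness j=7)
  i=5: ✓ (witness j=7)
  i=6: ✓ (witness j=7)
Positions where it holds: {4, 5, 6} → 3.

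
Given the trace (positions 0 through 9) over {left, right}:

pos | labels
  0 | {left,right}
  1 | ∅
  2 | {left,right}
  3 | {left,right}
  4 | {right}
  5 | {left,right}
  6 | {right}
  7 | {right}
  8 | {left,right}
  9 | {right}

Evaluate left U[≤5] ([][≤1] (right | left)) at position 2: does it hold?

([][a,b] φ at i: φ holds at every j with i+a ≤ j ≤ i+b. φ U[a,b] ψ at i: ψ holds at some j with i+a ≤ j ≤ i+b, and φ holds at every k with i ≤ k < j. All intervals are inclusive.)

Need some j in [2,7] with [][≤1] (right | left), and left at every k in [2,j-1].
  j=2: [][≤1] (right | left) holds; no prefix to check → satisfied.

Holds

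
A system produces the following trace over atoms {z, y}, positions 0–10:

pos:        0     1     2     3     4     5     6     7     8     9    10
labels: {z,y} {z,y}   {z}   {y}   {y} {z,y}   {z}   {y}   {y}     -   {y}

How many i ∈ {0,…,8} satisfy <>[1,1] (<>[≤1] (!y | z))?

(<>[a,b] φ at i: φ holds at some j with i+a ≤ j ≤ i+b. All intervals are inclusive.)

Evaluate at each i in [0,8]:
  i=0: ✓ (witness j=1)
  i=1: ✓ (witness j=2)
  i=2: ✗ (none in [3,3])
  i=3: ✓ (witness j=4)
  i=4: ✓ (witness j=5)
  i=5: ✓ (witness j=6)
  i=6: ✗ (none in [7,7])
  i=7: ✓ (witness j=8)
  i=8: ✓ (witness j=9)
Positions where it holds: {0, 1, 3, 4, 5, 7, 8} → 7.

7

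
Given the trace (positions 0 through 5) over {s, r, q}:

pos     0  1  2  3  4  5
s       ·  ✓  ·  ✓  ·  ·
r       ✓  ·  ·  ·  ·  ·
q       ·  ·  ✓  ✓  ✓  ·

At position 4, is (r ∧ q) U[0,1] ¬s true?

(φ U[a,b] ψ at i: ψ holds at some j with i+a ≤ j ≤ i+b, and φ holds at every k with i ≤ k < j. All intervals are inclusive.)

True

Need some j in [4,5] with ¬s, and (r ∧ q) at every k in [4,j-1].
  j=4: ¬s holds; no prefix to check → satisfied.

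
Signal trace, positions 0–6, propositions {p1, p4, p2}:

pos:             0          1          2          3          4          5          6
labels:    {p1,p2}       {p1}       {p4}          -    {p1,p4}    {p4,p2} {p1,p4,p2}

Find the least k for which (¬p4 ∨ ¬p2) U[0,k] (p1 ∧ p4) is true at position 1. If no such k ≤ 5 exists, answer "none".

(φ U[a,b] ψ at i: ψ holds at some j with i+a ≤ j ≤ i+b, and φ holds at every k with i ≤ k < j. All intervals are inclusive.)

3

Need earliest j ≥ 1 with (p1 ∧ p4), and (¬p4 ∨ ¬p2) at every k in [1,j-1].
  j=1: rhs fails.
  j=2: rhs fails.
  j=3: rhs fails.
  j=4: rhs holds; lhs holds on [1,3]. k = 3.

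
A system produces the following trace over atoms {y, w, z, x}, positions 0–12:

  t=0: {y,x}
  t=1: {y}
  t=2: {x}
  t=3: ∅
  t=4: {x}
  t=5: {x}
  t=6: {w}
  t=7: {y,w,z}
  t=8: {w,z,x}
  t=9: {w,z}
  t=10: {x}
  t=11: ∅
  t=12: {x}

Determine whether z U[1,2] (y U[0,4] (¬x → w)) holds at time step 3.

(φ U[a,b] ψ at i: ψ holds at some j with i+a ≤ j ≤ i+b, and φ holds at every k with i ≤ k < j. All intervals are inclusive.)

Does not hold

Need some j in [4,5] with (y U[0,4] (¬x → w)), and z at every k in [3,j-1].
  j=4: (y U[0,4] (¬x → w)) holds, but z fails at k=3 → not this j.
  j=5: (y U[0,4] (¬x → w)) holds, but z fails at k=3 → not this j.
No j in the window works → until fails.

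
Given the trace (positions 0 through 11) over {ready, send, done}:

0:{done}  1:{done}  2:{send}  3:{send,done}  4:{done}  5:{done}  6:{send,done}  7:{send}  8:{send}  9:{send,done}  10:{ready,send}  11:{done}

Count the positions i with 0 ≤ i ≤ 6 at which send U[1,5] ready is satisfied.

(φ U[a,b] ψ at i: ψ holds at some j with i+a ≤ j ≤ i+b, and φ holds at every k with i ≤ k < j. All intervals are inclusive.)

1

Evaluate at each i in [0,6]:
  i=0: ✗ (no rhs in [1,5])
  i=1: ✗ (no rhs in [2,6])
  i=2: ✗ (no rhs in [3,7])
  i=3: ✗ (no rhs in [4,8])
  i=4: ✗ (no rhs in [5,9])
  i=5: ✗ (lhs fails at k=5 before rhs at j=10)
  i=6: ✓ (rhs at j=10; lhs holds on [6,9])
Positions where it holds: {6} → 1.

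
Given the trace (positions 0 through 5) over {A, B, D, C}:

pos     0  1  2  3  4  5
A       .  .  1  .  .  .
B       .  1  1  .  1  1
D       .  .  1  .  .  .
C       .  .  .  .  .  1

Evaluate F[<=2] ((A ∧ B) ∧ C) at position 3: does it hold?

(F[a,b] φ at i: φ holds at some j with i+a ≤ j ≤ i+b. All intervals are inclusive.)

False

Check ((A ∧ B) ∧ C) at each j in [3,5]:
  j=3: false
  j=4: false
  j=5: false
No position in the window satisfies it → formula fails.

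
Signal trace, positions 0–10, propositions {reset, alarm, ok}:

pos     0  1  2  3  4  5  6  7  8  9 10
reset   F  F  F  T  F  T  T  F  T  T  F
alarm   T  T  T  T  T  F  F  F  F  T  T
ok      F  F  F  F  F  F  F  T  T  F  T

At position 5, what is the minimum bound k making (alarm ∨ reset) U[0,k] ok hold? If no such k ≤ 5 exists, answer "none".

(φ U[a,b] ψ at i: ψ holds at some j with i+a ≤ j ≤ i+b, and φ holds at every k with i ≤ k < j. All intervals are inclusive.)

2

Need earliest j ≥ 5 with ok, and (alarm ∨ reset) at every k in [5,j-1].
  j=5: rhs fails.
  j=6: rhs fails.
  j=7: rhs holds; lhs holds on [5,6]. k = 2.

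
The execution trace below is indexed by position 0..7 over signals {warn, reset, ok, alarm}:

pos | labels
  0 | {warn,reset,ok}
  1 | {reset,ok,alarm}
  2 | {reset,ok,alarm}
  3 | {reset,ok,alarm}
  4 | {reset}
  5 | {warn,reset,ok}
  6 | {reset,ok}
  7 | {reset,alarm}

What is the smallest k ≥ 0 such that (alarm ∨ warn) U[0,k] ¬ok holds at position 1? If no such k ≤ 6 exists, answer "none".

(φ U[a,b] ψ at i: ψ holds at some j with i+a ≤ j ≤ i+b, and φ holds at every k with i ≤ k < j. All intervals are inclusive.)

3

Need earliest j ≥ 1 with ¬ok, and (alarm ∨ warn) at every k in [1,j-1].
  j=1: rhs fails.
  j=2: rhs fails.
  j=3: rhs fails.
  j=4: rhs holds; lhs holds on [1,3]. k = 3.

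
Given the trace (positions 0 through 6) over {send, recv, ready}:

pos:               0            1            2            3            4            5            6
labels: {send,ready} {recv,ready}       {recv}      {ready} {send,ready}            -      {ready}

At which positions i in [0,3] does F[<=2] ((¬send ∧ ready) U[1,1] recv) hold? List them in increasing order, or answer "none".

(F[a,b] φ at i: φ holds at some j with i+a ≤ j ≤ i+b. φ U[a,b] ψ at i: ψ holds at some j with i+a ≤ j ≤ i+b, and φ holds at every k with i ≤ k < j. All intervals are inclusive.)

Evaluate at each i in [0,3]:
  i=0: ✓ (witness j=1)
  i=1: ✓ (witness j=1)
  i=2: ✗ (none in [2,4])
  i=3: ✗ (none in [3,5])

0, 1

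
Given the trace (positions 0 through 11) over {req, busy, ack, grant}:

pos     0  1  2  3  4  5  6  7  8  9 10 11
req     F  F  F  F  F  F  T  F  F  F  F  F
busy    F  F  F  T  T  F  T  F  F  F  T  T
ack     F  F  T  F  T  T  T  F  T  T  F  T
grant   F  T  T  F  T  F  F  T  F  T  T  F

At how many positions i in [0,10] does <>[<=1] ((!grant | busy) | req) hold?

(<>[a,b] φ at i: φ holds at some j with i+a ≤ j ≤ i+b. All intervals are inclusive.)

10

Evaluate at each i in [0,10]:
  i=0: ✓ (witness j=0)
  i=1: ✗ (none in [1,2])
  i=2: ✓ (witness j=3)
  i=3: ✓ (witness j=3)
  i=4: ✓ (witness j=4)
  i=5: ✓ (witness j=5)
  i=6: ✓ (witness j=6)
  i=7: ✓ (witness j=8)
  i=8: ✓ (witness j=8)
  i=9: ✓ (witness j=10)
  i=10: ✓ (witness j=10)
Positions where it holds: {0, 2, 3, 4, 5, 6, 7, 8, 9, 10} → 10.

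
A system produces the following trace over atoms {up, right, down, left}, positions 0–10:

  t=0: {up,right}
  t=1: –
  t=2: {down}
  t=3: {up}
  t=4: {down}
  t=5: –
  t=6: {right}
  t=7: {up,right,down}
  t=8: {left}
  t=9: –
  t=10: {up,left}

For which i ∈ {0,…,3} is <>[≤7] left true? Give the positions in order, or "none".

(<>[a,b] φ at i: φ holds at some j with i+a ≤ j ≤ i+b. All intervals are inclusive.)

1, 2, 3

Evaluate at each i in [0,3]:
  i=0: ✗ (none in [0,7])
  i=1: ✓ (witness j=8)
  i=2: ✓ (witness j=8)
  i=3: ✓ (witness j=8)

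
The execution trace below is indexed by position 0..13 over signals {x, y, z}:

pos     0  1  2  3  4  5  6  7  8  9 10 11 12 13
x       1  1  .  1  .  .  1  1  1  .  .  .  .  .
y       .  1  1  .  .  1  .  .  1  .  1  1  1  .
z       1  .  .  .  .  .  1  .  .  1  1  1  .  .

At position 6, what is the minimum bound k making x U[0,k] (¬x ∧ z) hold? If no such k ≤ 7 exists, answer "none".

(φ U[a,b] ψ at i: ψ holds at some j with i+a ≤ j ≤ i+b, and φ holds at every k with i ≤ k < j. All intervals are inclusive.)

Need earliest j ≥ 6 with (¬x ∧ z), and x at every k in [6,j-1].
  j=6: rhs fails.
  j=7: rhs fails.
  j=8: rhs fails.
  j=9: rhs holds; lhs holds on [6,8]. k = 3.

3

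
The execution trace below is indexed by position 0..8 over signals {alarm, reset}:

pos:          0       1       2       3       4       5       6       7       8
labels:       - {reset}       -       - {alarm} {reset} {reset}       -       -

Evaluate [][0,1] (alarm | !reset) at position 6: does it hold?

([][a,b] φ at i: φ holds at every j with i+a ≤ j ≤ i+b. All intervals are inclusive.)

Does not hold

Check (alarm | !reset) at every j in [6,7]:
  j=6: false
  j=7: true
Fails at j=6 → formula fails.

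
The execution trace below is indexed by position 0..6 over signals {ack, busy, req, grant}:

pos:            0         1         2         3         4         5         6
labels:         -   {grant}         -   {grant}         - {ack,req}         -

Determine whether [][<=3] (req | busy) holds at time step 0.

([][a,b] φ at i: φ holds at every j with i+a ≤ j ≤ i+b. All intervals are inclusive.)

Check (req | busy) at every j in [0,3]:
  j=0: false
  j=1: false
  j=2: false
  j=3: false
Fails at j=0 → formula fails.

Does not hold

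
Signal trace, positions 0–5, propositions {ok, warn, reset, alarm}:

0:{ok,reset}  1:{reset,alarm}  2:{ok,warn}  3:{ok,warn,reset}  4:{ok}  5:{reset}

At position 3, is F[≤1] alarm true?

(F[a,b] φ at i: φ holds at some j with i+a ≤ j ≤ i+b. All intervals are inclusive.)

Check alarm at each j in [3,4]:
  j=3: false
  j=4: false
No position in the window satisfies it → formula fails.

Does not hold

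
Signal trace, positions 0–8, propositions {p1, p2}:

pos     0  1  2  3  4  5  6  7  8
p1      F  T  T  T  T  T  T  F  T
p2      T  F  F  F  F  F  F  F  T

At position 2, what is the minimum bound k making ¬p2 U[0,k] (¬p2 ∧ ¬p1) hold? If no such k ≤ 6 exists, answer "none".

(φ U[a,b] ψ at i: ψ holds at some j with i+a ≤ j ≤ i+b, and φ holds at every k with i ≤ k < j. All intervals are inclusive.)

Need earliest j ≥ 2 with (¬p2 ∧ ¬p1), and ¬p2 at every k in [2,j-1].
  j=2: rhs fails.
  j=3: rhs fails.
  j=4: rhs fails.
  j=5: rhs fails.
  j=6: rhs fails.
  j=7: rhs holds; lhs holds on [2,6]. k = 5.

5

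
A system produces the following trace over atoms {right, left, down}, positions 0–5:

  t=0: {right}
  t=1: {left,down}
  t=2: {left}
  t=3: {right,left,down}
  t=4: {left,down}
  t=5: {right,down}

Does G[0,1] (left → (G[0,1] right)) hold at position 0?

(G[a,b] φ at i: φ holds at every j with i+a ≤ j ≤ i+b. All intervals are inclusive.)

No

Check (left → (G[0,1] right)) at every j in [0,1]:
  j=0: antecedent false → ✓
  j=1: antecedent true; consequent fails at 1 → ✗
Fails at j=1 → formula fails.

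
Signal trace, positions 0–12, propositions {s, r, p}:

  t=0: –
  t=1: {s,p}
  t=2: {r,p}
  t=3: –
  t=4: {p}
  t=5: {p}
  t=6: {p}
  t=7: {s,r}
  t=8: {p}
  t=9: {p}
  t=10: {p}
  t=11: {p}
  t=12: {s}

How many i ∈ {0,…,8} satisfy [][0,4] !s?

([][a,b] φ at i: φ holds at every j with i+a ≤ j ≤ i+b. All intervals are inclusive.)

Evaluate at each i in [0,8]:
  i=0: ✗ (fails at j=1)
  i=1: ✗ (fails at j=1)
  i=2: ✓ (all of [2,6])
  i=3: ✗ (fails at j=7)
  i=4: ✗ (fails at j=7)
  i=5: ✗ (fails at j=7)
  i=6: ✗ (fails at j=7)
  i=7: ✗ (fails at j=7)
  i=8: ✗ (fails at j=12)
Positions where it holds: {2} → 1.

1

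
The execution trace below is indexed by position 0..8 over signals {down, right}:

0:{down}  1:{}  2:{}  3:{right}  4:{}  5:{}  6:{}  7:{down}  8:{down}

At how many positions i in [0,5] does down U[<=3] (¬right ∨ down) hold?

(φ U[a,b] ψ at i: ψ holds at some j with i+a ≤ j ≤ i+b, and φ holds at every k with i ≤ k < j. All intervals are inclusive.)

5

Evaluate at each i in [0,5]:
  i=0: ✓ (rhs at j=0)
  i=1: ✓ (rhs at j=1)
  i=2: ✓ (rhs at j=2)
  i=3: ✗ (lhs fails at k=3 before rhs at j=4)
  i=4: ✓ (rhs at j=4)
  i=5: ✓ (rhs at j=5)
Positions where it holds: {0, 1, 2, 4, 5} → 5.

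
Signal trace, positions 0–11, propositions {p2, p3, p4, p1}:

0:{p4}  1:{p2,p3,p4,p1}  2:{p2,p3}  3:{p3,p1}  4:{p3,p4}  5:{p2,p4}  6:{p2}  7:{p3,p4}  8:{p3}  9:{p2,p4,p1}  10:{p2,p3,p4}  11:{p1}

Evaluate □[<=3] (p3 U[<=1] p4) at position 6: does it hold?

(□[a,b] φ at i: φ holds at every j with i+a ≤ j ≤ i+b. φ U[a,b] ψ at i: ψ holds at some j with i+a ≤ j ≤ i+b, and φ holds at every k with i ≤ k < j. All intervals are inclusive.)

No

Check (p3 U[<=1] p4) at every j in [6,9]:
  j=6: fails
  j=7: holds
  j=8: holds
  j=9: holds
Fails at j=6 → formula fails.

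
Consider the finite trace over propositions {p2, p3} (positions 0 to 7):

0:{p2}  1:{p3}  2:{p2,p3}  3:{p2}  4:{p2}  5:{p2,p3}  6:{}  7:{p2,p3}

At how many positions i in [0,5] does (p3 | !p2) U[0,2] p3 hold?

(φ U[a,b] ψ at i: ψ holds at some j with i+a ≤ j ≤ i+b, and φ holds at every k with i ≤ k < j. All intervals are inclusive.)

3

Evaluate at each i in [0,5]:
  i=0: ✗ (lhs fails at k=0 before rhs at j=1)
  i=1: ✓ (rhs at j=1)
  i=2: ✓ (rhs at j=2)
  i=3: ✗ (lhs fails at k=3 before rhs at j=5)
  i=4: ✗ (lhs fails at k=4 before rhs at j=5)
  i=5: ✓ (rhs at j=5)
Positions where it holds: {1, 2, 5} → 3.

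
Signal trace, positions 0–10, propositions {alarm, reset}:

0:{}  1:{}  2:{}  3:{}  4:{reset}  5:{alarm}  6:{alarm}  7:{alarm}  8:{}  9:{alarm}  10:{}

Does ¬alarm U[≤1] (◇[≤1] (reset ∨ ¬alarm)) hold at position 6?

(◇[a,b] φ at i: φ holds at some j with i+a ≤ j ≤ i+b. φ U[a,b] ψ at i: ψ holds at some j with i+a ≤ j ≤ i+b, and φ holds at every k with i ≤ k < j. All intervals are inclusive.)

Need some j in [6,7] with ◇[≤1] (reset ∨ ¬alarm), and ¬alarm at every k in [6,j-1].
  j=6: ◇[≤1] (reset ∨ ¬alarm) — fails (none in [6,7]).
  j=7: ◇[≤1] (reset ∨ ¬alarm) holds, but ¬alarm fails at k=6 → not this j.
No j in the window works → until fails.

False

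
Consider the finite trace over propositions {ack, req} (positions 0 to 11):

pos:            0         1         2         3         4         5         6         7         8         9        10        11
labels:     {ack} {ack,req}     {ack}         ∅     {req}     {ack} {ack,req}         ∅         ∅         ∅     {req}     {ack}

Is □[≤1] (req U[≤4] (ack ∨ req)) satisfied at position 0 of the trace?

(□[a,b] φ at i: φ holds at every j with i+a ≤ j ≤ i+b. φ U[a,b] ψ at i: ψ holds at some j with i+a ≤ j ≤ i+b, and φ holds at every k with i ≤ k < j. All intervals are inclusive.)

True

Check (req U[≤4] (ack ∨ req)) at every j in [0,1]:
  j=0: holds
  j=1: holds
All positions satisfy it → formula holds.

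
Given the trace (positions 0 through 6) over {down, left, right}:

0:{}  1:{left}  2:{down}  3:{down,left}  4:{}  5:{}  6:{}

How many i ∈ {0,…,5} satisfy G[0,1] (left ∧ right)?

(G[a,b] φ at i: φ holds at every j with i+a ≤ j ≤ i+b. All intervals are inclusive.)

Evaluate at each i in [0,5]:
  i=0: ✗ (fails at j=0)
  i=1: ✗ (fails at j=1)
  i=2: ✗ (fails at j=2)
  i=3: ✗ (fails at j=3)
  i=4: ✗ (fails at j=4)
  i=5: ✗ (fails at j=5)
Positions where it holds: {} → 0.

0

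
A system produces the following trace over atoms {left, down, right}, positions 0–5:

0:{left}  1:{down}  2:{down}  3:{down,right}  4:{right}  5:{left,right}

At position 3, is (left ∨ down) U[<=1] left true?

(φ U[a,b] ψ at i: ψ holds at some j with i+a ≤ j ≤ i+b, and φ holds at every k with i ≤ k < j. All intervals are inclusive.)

Need some j in [3,4] with left, and (left ∨ down) at every k in [3,j-1].
  j=3: left false.
  j=4: left false.
No j in the window works → until fails.

Does not hold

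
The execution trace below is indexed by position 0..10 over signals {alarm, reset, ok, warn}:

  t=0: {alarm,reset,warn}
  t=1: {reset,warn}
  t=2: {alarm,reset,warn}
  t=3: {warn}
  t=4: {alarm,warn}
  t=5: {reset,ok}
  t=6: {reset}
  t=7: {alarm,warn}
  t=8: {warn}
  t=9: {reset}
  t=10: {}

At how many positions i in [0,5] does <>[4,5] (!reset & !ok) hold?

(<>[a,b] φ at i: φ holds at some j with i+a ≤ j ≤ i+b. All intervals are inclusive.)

Evaluate at each i in [0,5]:
  i=0: ✓ (witness j=4)
  i=1: ✗ (none in [5,6])
  i=2: ✓ (witness j=7)
  i=3: ✓ (witness j=7)
  i=4: ✓ (witness j=8)
  i=5: ✓ (witness j=10)
Positions where it holds: {0, 2, 3, 4, 5} → 5.

5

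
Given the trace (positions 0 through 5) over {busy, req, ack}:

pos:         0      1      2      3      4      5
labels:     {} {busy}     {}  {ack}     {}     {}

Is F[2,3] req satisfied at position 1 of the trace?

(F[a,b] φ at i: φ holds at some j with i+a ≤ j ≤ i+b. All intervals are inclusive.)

Check req at each j in [3,4]:
  j=3: false
  j=4: false
No position in the window satisfies it → formula fails.

No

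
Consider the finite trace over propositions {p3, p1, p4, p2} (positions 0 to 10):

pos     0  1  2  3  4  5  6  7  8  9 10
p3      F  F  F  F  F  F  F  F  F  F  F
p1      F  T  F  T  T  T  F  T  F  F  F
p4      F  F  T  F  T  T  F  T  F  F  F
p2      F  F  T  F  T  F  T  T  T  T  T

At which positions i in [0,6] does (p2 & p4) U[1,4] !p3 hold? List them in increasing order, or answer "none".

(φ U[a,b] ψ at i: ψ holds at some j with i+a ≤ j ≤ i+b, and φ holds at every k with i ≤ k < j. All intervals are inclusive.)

Evaluate at each i in [0,6]:
  i=0: ✗ (lhs fails at k=0 before rhs at j=1)
  i=1: ✗ (lhs fails at k=1 before rhs at j=2)
  i=2: ✓ (rhs at j=3; lhs holds on [2,2])
  i=3: ✗ (lhs fails at k=3 before rhs at j=4)
  i=4: ✓ (rhs at j=5; lhs holds on [4,4])
  i=5: ✗ (lhs fails at k=5 before rhs at j=6)
  i=6: ✗ (lhs fails at k=6 before rhs at j=7)

2, 4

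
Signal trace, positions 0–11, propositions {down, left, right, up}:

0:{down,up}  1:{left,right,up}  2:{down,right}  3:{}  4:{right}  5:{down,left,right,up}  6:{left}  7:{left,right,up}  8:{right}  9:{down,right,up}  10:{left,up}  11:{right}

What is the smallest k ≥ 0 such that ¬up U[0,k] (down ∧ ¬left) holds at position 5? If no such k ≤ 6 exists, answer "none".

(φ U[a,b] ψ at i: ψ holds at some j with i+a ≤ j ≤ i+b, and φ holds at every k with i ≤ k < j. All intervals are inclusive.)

Need earliest j ≥ 5 with (down ∧ ¬left), and ¬up at every k in [5,j-1].
  j=5: rhs fails.
  j=6: rhs fails.
  j=7: rhs fails.
  j=8: rhs fails.
  j=9: rhs holds but lhs fails at k=5.
  j=10: rhs fails.
  j=11: rhs fails.
No witness within the range → none.

none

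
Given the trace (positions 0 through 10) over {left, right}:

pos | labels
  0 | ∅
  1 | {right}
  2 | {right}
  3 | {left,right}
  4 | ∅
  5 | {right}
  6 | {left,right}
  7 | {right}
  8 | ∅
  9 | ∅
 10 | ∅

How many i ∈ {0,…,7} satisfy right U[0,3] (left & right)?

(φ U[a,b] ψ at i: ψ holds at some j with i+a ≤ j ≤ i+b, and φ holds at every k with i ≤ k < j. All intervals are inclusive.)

Evaluate at each i in [0,7]:
  i=0: ✗ (lhs fails at k=0 before rhs at j=3)
  i=1: ✓ (rhs at j=3; lhs holds on [1,2])
  i=2: ✓ (rhs at j=3; lhs holds on [2,2])
  i=3: ✓ (rhs at j=3)
  i=4: ✗ (lhs fails at k=4 before rhs at j=6)
  i=5: ✓ (rhs at j=6; lhs holds on [5,5])
  i=6: ✓ (rhs at j=6)
  i=7: ✗ (no rhs in [7,10])
Positions where it holds: {1, 2, 3, 5, 6} → 5.

5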